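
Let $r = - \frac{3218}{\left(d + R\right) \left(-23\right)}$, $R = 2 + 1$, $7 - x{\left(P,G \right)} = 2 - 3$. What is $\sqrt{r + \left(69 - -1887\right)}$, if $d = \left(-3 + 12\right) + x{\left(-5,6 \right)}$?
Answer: $\frac{\sqrt{103842470}}{230} \approx 44.306$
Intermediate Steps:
$x{\left(P,G \right)} = 8$ ($x{\left(P,G \right)} = 7 - \left(2 - 3\right) = 7 - -1 = 7 + 1 = 8$)
$R = 3$
$d = 17$ ($d = \left(-3 + 12\right) + 8 = 9 + 8 = 17$)
$r = \frac{1609}{230}$ ($r = - \frac{3218}{\left(17 + 3\right) \left(-23\right)} = - \frac{3218}{20 \left(-23\right)} = - \frac{3218}{-460} = \left(-3218\right) \left(- \frac{1}{460}\right) = \frac{1609}{230} \approx 6.9957$)
$\sqrt{r + \left(69 - -1887\right)} = \sqrt{\frac{1609}{230} + \left(69 - -1887\right)} = \sqrt{\frac{1609}{230} + \left(69 + 1887\right)} = \sqrt{\frac{1609}{230} + 1956} = \sqrt{\frac{451489}{230}} = \frac{\sqrt{103842470}}{230}$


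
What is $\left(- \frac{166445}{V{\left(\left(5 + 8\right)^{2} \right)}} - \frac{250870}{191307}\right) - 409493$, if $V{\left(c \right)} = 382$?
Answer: $- \frac{29957389074037}{73079274} \approx -4.0993 \cdot 10^{5}$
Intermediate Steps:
$\left(- \frac{166445}{V{\left(\left(5 + 8\right)^{2} \right)}} - \frac{250870}{191307}\right) - 409493 = \left(- \frac{166445}{382} - \frac{250870}{191307}\right) - 409493 = - \frac{31937925955}{73079274} - 409493 = - \frac{29957389074037}{73079274}$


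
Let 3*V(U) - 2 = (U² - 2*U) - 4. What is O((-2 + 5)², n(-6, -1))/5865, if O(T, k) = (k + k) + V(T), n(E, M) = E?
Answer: 5/3519 ≈ 0.0014209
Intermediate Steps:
V(U) = -⅔ - 2*U/3 + U²/3 (V(U) = ⅔ + ((U² - 2*U) - 4)/3 = ⅔ + (-4 + U² - 2*U)/3 = ⅔ + (-4/3 - 2*U/3 + U²/3) = -⅔ - 2*U/3 + U²/3)
O(T, k) = -⅔ + 2*k - 2*T/3 + T²/3 (O(T, k) = (k + k) + (-⅔ - 2*T/3 + T²/3) = 2*k + (-⅔ - 2*T/3 + T²/3) = -⅔ + 2*k - 2*T/3 + T²/3)
O((-2 + 5)², n(-6, -1))/5865 = (-⅔ + 2*(-6) - 2*(-2 + 5)²/3 + ((-2 + 5)²)²/3)/5865 = (-⅔ - 12 - ⅔*3² + (3²)²/3)*(1/5865) = (-⅔ - 12 - ⅔*9 + (⅓)*9²)*(1/5865) = (-⅔ - 12 - 6 + (⅓)*81)*(1/5865) = (-⅔ - 12 - 6 + 27)*(1/5865) = (25/3)*(1/5865) = 5/3519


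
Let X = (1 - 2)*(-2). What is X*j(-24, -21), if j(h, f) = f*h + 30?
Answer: 1068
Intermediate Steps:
X = 2 (X = -1*(-2) = 2)
j(h, f) = 30 + f*h
X*j(-24, -21) = 2*(30 - 21*(-24)) = 2*(30 + 504) = 2*534 = 1068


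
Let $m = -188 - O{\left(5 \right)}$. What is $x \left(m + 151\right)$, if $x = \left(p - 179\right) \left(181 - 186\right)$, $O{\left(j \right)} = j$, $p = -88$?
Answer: $-56070$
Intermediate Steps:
$x = 1335$ ($x = \left(-88 - 179\right) \left(181 - 186\right) = \left(-267\right) \left(-5\right) = 1335$)
$m = -193$ ($m = -188 - 5 = -193$)
$x \left(m + 151\right) = 1335 \left(-193 + 151\right) = 1335 \left(-42\right) = -56070$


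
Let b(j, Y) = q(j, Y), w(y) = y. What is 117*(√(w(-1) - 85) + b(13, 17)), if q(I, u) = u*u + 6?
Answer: 34515 + 117*I*√86 ≈ 34515.0 + 1085.0*I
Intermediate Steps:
q(I, u) = 6 + u² (q(I, u) = u² + 6 = 6 + u²)
b(j, Y) = 6 + Y²
117*(√(w(-1) - 85) + b(13, 17)) = 117*(√(-1 - 85) + (6 + 17²)) = 117*(√(-86) + (6 + 289)) = 117*(I*√86 + 295) = 117*(295 + I*√86) = 34515 + 117*I*√86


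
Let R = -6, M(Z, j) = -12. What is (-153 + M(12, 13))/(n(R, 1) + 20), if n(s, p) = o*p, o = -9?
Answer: -15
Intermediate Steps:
n(s, p) = -9*p
(-153 + M(12, 13))/(n(R, 1) + 20) = (-153 - 12)/(-9*1 + 20) = -165/(-9 + 20) = -165/11 = (1/11)*(-165) = -15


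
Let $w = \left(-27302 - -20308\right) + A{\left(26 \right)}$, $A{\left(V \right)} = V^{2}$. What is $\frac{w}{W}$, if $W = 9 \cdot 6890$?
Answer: $- \frac{27}{265} \approx -0.10189$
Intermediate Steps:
$w = -6318$ ($w = \left(-27302 - -20308\right) + 26^{2} = \left(-27302 + 20308\right) + 676 = -6994 + 676 = -6318$)
$W = 62010$
$\frac{w}{W} = - \frac{6318}{62010} = \left(-6318\right) \frac{1}{62010} = - \frac{27}{265}$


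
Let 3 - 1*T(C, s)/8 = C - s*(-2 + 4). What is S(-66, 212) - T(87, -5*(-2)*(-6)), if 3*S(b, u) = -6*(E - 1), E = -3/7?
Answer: 11444/7 ≈ 1634.9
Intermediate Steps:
E = -3/7 (E = -3*⅐ = -3/7 ≈ -0.42857)
S(b, u) = 20/7 (S(b, u) = (-6*(-3/7 - 1))/3 = (-6*(-10/7))/3 = (⅓)*(60/7) = 20/7)
T(C, s) = 24 - 8*C + 16*s (T(C, s) = 24 - 8*(C - s*(-2 + 4)) = 24 - 8*(C - s*2) = 24 - 8*(C - 2*s) = 24 + (-8*C + 16*s) = 24 - 8*C + 16*s)
S(-66, 212) - T(87, -5*(-2)*(-6)) = 20/7 - (24 - 8*87 + 16*(-5*(-2)*(-6))) = 20/7 - (24 - 696 + 16*(10*(-6))) = 20/7 - (24 - 696 + 16*(-60)) = 20/7 - (24 - 696 - 960) = 20/7 - 1*(-1632) = 20/7 + 1632 = 11444/7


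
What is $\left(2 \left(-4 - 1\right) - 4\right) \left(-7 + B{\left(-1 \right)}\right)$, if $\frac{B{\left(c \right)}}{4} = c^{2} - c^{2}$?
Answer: $98$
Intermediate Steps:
$B{\left(c \right)} = 0$ ($B{\left(c \right)} = 4 \left(c^{2} - c^{2}\right) = 4 \cdot 0 = 0$)
$\left(2 \left(-4 - 1\right) - 4\right) \left(-7 + B{\left(-1 \right)}\right) = \left(2 \left(-4 - 1\right) - 4\right) \left(-7 + 0\right) = \left(2 \left(-4 - 1\right) - 4\right) \left(-7\right) = \left(2 \left(-5\right) - 4\right) \left(-7\right) = \left(-10 - 4\right) \left(-7\right) = \left(-14\right) \left(-7\right) = 98$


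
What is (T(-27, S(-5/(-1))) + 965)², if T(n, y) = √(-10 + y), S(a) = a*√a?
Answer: (965 + √5*√(-2 + √5))² ≈ 9.3332e+5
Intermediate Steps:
S(a) = a^(3/2)
(T(-27, S(-5/(-1))) + 965)² = (√(-10 + (-5/(-1))^(3/2)) + 965)² = (√(-10 + (-5*(-1))^(3/2)) + 965)² = (√(-10 + 5^(3/2)) + 965)² = (√(-10 + 5*√5) + 965)² = (965 + √(-10 + 5*√5))²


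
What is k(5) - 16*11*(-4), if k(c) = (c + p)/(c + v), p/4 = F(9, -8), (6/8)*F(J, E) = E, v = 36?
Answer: 86479/123 ≈ 703.08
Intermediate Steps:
F(J, E) = 4*E/3
p = -128/3 (p = 4*((4/3)*(-8)) = 4*(-32/3) = -128/3 ≈ -42.667)
k(c) = (-128/3 + c)/(36 + c) (k(c) = (c - 128/3)/(c + 36) = (-128/3 + c)/(36 + c))
k(5) - 16*11*(-4) = (-128/3 + 5)/(36 + 5) - 16*11*(-4) = -113/3/41 - 176*(-4) = (1/41)*(-113/3) + 704 = -113/123 + 704 = 86479/123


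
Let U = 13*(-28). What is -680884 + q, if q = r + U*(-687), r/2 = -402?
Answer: -431620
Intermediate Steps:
r = -804 (r = 2*(-402) = -804)
U = -364
q = 249264 (q = -804 - 364*(-687) = -804 + 250068 = 249264)
-680884 + q = -680884 + 249264 = -431620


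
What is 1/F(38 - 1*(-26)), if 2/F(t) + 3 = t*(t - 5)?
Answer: 3773/2 ≈ 1886.5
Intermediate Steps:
F(t) = 2/(-3 + t*(-5 + t)) (F(t) = 2/(-3 + t*(t - 5)) = 2/(-3 + t*(-5 + t)))
1/F(38 - 1*(-26)) = 1/(2/(-3 + (38 - 1*(-26))² - 5*(38 - 1*(-26)))) = 1/(2/(-3 + (38 + 26)² - 5*(38 + 26))) = 1/(2/(-3 + 64² - 5*64)) = 1/(2/(-3 + 4096 - 320)) = 1/(2/3773) = 3773/2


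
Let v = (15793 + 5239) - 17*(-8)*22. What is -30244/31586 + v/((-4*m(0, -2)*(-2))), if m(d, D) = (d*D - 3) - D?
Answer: -47441501/15793 ≈ -3004.0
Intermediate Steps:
m(d, D) = -3 - D + D*d (m(d, D) = (D*d - 3) - D = (-3 + D*d) - D = -3 - D + D*d)
v = 24024 (v = 21032 + 136*22 = 21032 + 2992 = 24024)
-30244/31586 + v/((-4*m(0, -2)*(-2))) = -30244/31586 + 24024/((-4*(-3 - 1*(-2) - 2*0)*(-2))) = -30244*1/31586 + 24024/((-4*(-3 + 2 + 0)*(-2))) = -15122/15793 + 24024/((-4*(-1)*(-2))) = -15122/15793 + 24024/((4*(-2))) = -15122/15793 + 24024/(-8) = -15122/15793 + 24024*(-1/8) = -15122/15793 - 3003 = -47441501/15793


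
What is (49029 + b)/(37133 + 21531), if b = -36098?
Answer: 12931/58664 ≈ 0.22042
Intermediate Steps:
(49029 + b)/(37133 + 21531) = (49029 - 36098)/(37133 + 21531) = 12931/58664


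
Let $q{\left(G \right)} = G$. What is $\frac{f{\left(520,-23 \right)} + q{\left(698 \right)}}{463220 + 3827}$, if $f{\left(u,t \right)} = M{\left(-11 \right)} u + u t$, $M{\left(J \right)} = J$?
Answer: $- \frac{2426}{66721} \approx -0.03636$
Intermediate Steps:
$f{\left(u,t \right)} = - 11 u + t u$ ($f{\left(u,t \right)} = - 11 u + u t = - 11 u + t u$)
$\frac{f{\left(520,-23 \right)} + q{\left(698 \right)}}{463220 + 3827} = \frac{520 \left(-11 - 23\right) + 698}{463220 + 3827} = \frac{520 \left(-34\right) + 698}{467047} = \left(-17680 + 698\right) \frac{1}{467047} = \left(-16982\right) \frac{1}{467047} = - \frac{2426}{66721}$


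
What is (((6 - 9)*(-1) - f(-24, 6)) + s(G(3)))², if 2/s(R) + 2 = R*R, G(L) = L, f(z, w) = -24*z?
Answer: 16072081/49 ≈ 3.2800e+5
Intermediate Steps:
s(R) = 2/(-2 + R²) (s(R) = 2/(-2 + R*R) = 2/(-2 + R²))
(((6 - 9)*(-1) - f(-24, 6)) + s(G(3)))² = (((6 - 9)*(-1) - (-24)*(-24)) + 2/(-2 + 3²))² = ((-3*(-1) - 1*576) + 2/(-2 + 9))² = ((3 - 576) + 2/7)² = (-573 + 2*(⅐))² = (-573 + 2/7)² = (-4009/7)² = 16072081/49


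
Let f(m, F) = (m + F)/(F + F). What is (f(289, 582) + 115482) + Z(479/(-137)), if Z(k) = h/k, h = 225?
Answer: 64352218901/557556 ≈ 1.1542e+5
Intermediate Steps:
f(m, F) = (F + m)/(2*F) (f(m, F) = (F + m)/((2*F)) = (F + m)*(1/(2*F)) = (F + m)/(2*F))
Z(k) = 225/k
(f(289, 582) + 115482) + Z(479/(-137)) = ((½)*(582 + 289)/582 + 115482) + 225/((479/(-137))) = ((½)*(1/582)*871 + 115482) + 225/((479*(-1/137))) = (871/1164 + 115482) + 225/(-479/137) = 134421919/1164 + 225*(-137/479) = 134421919/1164 - 30825/479 = 64352218901/557556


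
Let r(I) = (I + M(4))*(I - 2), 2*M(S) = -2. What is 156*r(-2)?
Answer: 1872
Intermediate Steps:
M(S) = -1 (M(S) = (½)*(-2) = -1)
r(I) = (-1 + I)*(-2 + I) (r(I) = (I - 1)*(I - 2) = (-1 + I)*(-2 + I))
156*r(-2) = 156*(2 + (-2)² - 3*(-2)) = 156*(2 + 4 + 6) = 156*12 = 1872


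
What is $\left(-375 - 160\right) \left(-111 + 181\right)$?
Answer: $-37450$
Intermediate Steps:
$\left(-375 - 160\right) \left(-111 + 181\right) = \left(-535\right) 70 = -37450$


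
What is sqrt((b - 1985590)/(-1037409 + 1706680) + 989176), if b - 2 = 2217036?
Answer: 52*sqrt(163859282737706)/669271 ≈ 994.57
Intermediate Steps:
b = 2217038 (b = 2 + 2217036 = 2217038)
sqrt((b - 1985590)/(-1037409 + 1706680) + 989176) = sqrt((2217038 - 1985590)/(-1037409 + 1706680) + 989176) = sqrt(231448/669271 + 989176) = sqrt(662027042144/669271) = 52*sqrt(163859282737706)/669271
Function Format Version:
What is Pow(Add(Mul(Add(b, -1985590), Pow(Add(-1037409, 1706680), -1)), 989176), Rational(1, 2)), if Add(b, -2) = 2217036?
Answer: Mul(Rational(52, 669271), Pow(163859282737706, Rational(1, 2))) ≈ 994.57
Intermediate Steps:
b = 2217038 (b = Add(2, 2217036) = 2217038)
Pow(Add(Mul(Add(b, -1985590), Pow(Add(-1037409, 1706680), -1)), 989176), Rational(1, 2)) = Pow(Add(Mul(Add(2217038, -1985590), Pow(Add(-1037409, 1706680), -1)), 989176), Rational(1, 2)) = Pow(Add(Mul(231448, Pow(669271, -1)), 989176), Rational(1, 2)) = Pow(Add(Mul(231448, Rational(1, 669271)), 989176), Rational(1, 2)) = Pow(Add(Rational(231448, 669271), 989176), Rational(1, 2)) = Pow(Rational(662027042144, 669271), Rational(1, 2)) = Mul(Rational(52, 669271), Pow(163859282737706, Rational(1, 2)))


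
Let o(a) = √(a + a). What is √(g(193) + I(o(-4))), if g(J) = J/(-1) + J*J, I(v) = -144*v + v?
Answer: √(37056 - 286*I*√2) ≈ 192.5 - 1.051*I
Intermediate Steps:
o(a) = √2*√a (o(a) = √(2*a) = √2*√a)
I(v) = -143*v
g(J) = J² - J (g(J) = J*(-1) + J² = -J + J² = J² - J)
√(g(193) + I(o(-4))) = √(193*(-1 + 193) - 143*√2*√(-4)) = √(193*192 - 143*√2*2*I) = √(37056 - 286*I*√2)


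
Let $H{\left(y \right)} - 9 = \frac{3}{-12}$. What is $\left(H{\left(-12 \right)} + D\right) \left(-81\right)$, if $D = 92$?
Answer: $- \frac{32643}{4} \approx -8160.8$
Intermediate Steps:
$H{\left(y \right)} = \frac{35}{4}$ ($H{\left(y \right)} = 9 + \frac{3}{-12} = 9 + 3 \left(- \frac{1}{12}\right) = 9 - \frac{1}{4} = \frac{35}{4}$)
$\left(H{\left(-12 \right)} + D\right) \left(-81\right) = \left(\frac{35}{4} + 92\right) \left(-81\right) = \frac{403}{4} \left(-81\right) = - \frac{32643}{4}$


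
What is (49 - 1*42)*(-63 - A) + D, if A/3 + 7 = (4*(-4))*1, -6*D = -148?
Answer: 200/3 ≈ 66.667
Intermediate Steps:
D = 74/3 (D = -⅙*(-148) = 74/3 ≈ 24.667)
A = -69 (A = -21 + 3*((4*(-4))*1) = -21 + 3*(-16*1) = -21 + 3*(-16) = -21 - 48 = -69)
(49 - 1*42)*(-63 - A) + D = (49 - 1*42)*(-63 - 1*(-69)) + 74/3 = (49 - 42)*(-63 + 69) + 74/3 = 7*6 + 74/3 = 42 + 74/3 = 200/3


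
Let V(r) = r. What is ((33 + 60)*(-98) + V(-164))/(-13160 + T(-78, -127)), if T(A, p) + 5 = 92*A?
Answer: 9278/20341 ≈ 0.45612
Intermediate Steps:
T(A, p) = -5 + 92*A
((33 + 60)*(-98) + V(-164))/(-13160 + T(-78, -127)) = ((33 + 60)*(-98) - 164)/(-13160 + (-5 + 92*(-78))) = (93*(-98) - 164)/(-13160 + (-5 - 7176)) = (-9114 - 164)/(-13160 - 7181) = -9278/(-20341) = -9278*(-1/20341) = 9278/20341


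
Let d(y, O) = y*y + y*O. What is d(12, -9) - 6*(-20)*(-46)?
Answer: -5484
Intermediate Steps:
d(y, O) = y² + O*y
d(12, -9) - 6*(-20)*(-46) = 12*(-9 + 12) - 6*(-20)*(-46) = 12*3 + 120*(-46) = 36 - 5520 = -5484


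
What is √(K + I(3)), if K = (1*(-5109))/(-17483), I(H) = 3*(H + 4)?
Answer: 2*√1627020429/17483 ≈ 4.6143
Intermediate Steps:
I(H) = 12 + 3*H (I(H) = 3*(4 + H) = 12 + 3*H)
K = 5109/17483 (K = -5109*(-1/17483) = 5109/17483 ≈ 0.29223)
√(K + I(3)) = √(5109/17483 + (12 + 3*3)) = √(5109/17483 + (12 + 9)) = √(5109/17483 + 21) = √(372252/17483) = 2*√1627020429/17483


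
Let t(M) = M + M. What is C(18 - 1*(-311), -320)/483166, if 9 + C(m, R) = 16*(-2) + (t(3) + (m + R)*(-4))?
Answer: -71/483166 ≈ -0.00014695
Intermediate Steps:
t(M) = 2*M
C(m, R) = -35 - 4*R - 4*m (C(m, R) = -9 + (16*(-2) + (2*3 + (m + R)*(-4))) = -9 + (-32 + (6 + (R + m)*(-4))) = -9 + (-32 + (6 + (-4*R - 4*m))) = -9 + (-32 + (6 - 4*R - 4*m)) = -9 + (-26 - 4*R - 4*m) = -35 - 4*R - 4*m)
C(18 - 1*(-311), -320)/483166 = (-35 - 4*(-320) - 4*(18 - 1*(-311)))/483166 = (-35 + 1280 - 4*(18 + 311))*(1/483166) = (-35 + 1280 - 4*329)*(1/483166) = (-35 + 1280 - 1316)*(1/483166) = -71*1/483166 = -71/483166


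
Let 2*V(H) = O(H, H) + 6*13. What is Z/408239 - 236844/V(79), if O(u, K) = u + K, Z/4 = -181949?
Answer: -48387418822/24086101 ≈ -2008.9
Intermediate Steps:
Z = -727796 (Z = 4*(-181949) = -727796)
O(u, K) = K + u
V(H) = 39 + H (V(H) = ((H + H) + 6*13)/2 = (2*H + 78)/2 = (78 + 2*H)/2 = 39 + H)
Z/408239 - 236844/V(79) = -727796/408239 - 236844/(39 + 79) = -727796*1/408239 - 236844/118 = -727796/408239 - 236844*1/118 = -727796/408239 - 118422/59 = -48387418822/24086101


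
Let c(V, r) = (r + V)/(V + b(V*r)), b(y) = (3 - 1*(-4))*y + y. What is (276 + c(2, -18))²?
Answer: 1558354576/20449 ≈ 76207.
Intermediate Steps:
b(y) = 8*y (b(y) = (3 + 4)*y + y = 7*y + y = 8*y)
c(V, r) = (V + r)/(V + 8*V*r) (c(V, r) = (r + V)/(V + 8*(V*r)) = (V + r)/(V + 8*V*r))
(276 + c(2, -18))² = (276 + (2 - 18)/(2*(1 + 8*(-18))))² = (276 + (½)*(-16)/(1 - 144))² = (276 + (½)*(-16)/(-143))² = (276 + (½)*(-1/143)*(-16))² = (276 + 8/143)² = (39476/143)² = 1558354576/20449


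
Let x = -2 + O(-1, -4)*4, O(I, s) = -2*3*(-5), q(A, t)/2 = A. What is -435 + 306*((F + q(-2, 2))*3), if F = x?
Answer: 104217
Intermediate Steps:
q(A, t) = 2*A
O(I, s) = 30 (O(I, s) = -6*(-5) = 30)
x = 118 (x = -2 + 30*4 = -2 + 120 = 118)
F = 118
-435 + 306*((F + q(-2, 2))*3) = -435 + 306*((118 + 2*(-2))*3) = -435 + 306*((118 - 4)*3) = -435 + 306*(114*3) = -435 + 306*342 = -435 + 104652 = 104217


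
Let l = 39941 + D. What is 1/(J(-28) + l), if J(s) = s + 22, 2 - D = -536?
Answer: 1/40473 ≈ 2.4708e-5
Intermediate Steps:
D = 538 (D = 2 - 1*(-536) = 2 + 536 = 538)
J(s) = 22 + s
l = 40479 (l = 39941 + 538 = 40479)
1/(J(-28) + l) = 1/((22 - 28) + 40479) = 1/(-6 + 40479) = 1/40473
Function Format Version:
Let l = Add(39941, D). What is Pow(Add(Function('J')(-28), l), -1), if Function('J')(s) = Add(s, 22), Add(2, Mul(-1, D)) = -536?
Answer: Rational(1, 40473) ≈ 2.4708e-5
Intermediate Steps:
D = 538 (D = Add(2, Mul(-1, -536)) = Add(2, 536) = 538)
Function('J')(s) = Add(22, s)
l = 40479 (l = Add(39941, 538) = 40479)
Pow(Add(Function('J')(-28), l), -1) = Pow(Add(Add(22, -28), 40479), -1) = Pow(Add(-6, 40479), -1) = Pow(40473, -1) = Rational(1, 40473)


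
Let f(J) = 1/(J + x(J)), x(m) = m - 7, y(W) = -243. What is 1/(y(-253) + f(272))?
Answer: -537/130490 ≈ -0.0041153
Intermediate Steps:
x(m) = -7 + m
f(J) = 1/(-7 + 2*J) (f(J) = 1/(J + (-7 + J)) = 1/(-7 + 2*J))
1/(y(-253) + f(272)) = 1/(-243 + 1/(-7 + 2*272)) = 1/(-243 + 1/(-7 + 544)) = 1/(-243 + 1/537) = 1/(-130490/537) = -537/130490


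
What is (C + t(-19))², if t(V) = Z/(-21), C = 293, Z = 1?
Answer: 37847104/441 ≈ 85821.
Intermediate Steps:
t(V) = -1/21 (t(V) = 1/(-21) = 1*(-1/21) = -1/21)
(C + t(-19))² = (293 - 1/21)² = (6152/21)² = 37847104/441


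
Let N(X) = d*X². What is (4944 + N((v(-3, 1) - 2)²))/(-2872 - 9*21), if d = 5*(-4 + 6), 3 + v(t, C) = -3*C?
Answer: -45904/3061 ≈ -14.996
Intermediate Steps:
v(t, C) = -3 - 3*C
d = 10 (d = 5*2 = 10)
N(X) = 10*X²
(4944 + N((v(-3, 1) - 2)²))/(-2872 - 9*21) = (4944 + 10*(((-3 - 3*1) - 2)²)²)/(-2872 - 9*21) = (4944 + 10*(((-3 - 3) - 2)²)²)/(-2872 - 189) = (4944 + 10*((-6 - 2)²)²)/(-3061) = (4944 + 10*((-8)²)²)*(-1/3061) = (4944 + 10*64²)*(-1/3061) = (4944 + 10*4096)*(-1/3061) = (4944 + 40960)*(-1/3061) = 45904*(-1/3061) = -45904/3061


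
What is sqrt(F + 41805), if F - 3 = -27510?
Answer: sqrt(14298) ≈ 119.57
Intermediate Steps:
F = -27507 (F = 3 - 27510 = -27507)
sqrt(F + 41805) = sqrt(-27507 + 41805) = sqrt(14298)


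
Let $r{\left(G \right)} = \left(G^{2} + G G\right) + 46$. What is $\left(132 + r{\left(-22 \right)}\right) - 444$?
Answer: $702$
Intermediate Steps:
$r{\left(G \right)} = 46 + 2 G^{2}$ ($r{\left(G \right)} = \left(G^{2} + G^{2}\right) + 46 = 2 G^{2} + 46 = 46 + 2 G^{2}$)
$\left(132 + r{\left(-22 \right)}\right) - 444 = \left(132 + \left(46 + 2 \left(-22\right)^{2}\right)\right) - 444 = \left(132 + \left(46 + 2 \cdot 484\right)\right) - 444 = \left(132 + \left(46 + 968\right)\right) - 444 = \left(132 + 1014\right) - 444 = 1146 - 444 = 702$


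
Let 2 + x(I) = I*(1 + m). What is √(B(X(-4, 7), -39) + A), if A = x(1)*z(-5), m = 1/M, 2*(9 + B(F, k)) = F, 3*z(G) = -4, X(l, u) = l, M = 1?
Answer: I*√11 ≈ 3.3166*I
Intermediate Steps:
z(G) = -4/3 (z(G) = (⅓)*(-4) = -4/3)
B(F, k) = -9 + F/2
m = 1 (m = 1/1 = 1)
x(I) = -2 + 2*I (x(I) = -2 + I*(1 + 1) = -2 + I*2 = -2 + 2*I)
A = 0 (A = (-2 + 2*1)*(-4/3) = (-2 + 2)*(-4/3) = 0*(-4/3) = 0)
√(B(X(-4, 7), -39) + A) = √((-9 + (½)*(-4)) + 0) = √((-9 - 2) + 0) = √(-11 + 0) = √(-11) = I*√11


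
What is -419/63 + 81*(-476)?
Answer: -2429447/63 ≈ -38563.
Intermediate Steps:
-419/63 + 81*(-476) = -419*1/63 - 38556 = -419/63 - 38556 = -2429447/63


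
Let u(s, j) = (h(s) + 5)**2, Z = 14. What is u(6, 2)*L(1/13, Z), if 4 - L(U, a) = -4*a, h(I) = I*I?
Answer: 100860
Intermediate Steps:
h(I) = I**2
u(s, j) = (5 + s**2)**2 (u(s, j) = (s**2 + 5)**2 = (5 + s**2)**2)
L(U, a) = 4 + 4*a (L(U, a) = 4 - (-4)*a = 4 + 4*a)
u(6, 2)*L(1/13, Z) = (5 + 6**2)**2*(4 + 4*14) = (5 + 36)**2*(4 + 56) = 41**2*60 = 1681*60 = 100860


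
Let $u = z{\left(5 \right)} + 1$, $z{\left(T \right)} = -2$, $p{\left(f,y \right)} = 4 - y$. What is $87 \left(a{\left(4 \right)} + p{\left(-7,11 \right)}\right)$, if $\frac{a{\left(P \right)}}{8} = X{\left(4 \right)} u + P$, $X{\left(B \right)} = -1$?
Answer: $2871$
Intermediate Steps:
$u = -1$ ($u = -2 + 1 = -1$)
$a{\left(P \right)} = 8 + 8 P$ ($a{\left(P \right)} = 8 \left(\left(-1\right) \left(-1\right) + P\right) = 8 \left(1 + P\right) = 8 + 8 P$)
$87 \left(a{\left(4 \right)} + p{\left(-7,11 \right)}\right) = 87 \left(\left(8 + 8 \cdot 4\right) + \left(4 - 11\right)\right) = 87 \left(\left(8 + 32\right) + \left(4 - 11\right)\right) = 87 \left(40 - 7\right) = 87 \cdot 33 = 2871$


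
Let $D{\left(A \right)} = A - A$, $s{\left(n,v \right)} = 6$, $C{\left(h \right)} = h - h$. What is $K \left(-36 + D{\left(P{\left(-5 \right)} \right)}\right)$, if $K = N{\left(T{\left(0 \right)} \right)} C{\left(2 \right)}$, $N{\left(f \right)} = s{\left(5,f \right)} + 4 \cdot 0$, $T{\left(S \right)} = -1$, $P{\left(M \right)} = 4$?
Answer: $0$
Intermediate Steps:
$C{\left(h \right)} = 0$
$D{\left(A \right)} = 0$
$N{\left(f \right)} = 6$ ($N{\left(f \right)} = 6 + 4 \cdot 0 = 6 + 0 = 6$)
$K = 0$ ($K = 6 \cdot 0 = 0$)
$K \left(-36 + D{\left(P{\left(-5 \right)} \right)}\right) = 0 \left(-36 + 0\right) = 0 \left(-36\right) = 0$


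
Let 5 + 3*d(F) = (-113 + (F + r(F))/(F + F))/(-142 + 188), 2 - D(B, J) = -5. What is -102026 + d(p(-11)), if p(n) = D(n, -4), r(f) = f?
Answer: -2346655/23 ≈ -1.0203e+5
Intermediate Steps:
D(B, J) = 7 (D(B, J) = 2 - 1*(-5) = 2 + 5 = 7)
p(n) = 7
d(F) = -57/23 (d(F) = -5/3 + ((-113 + (F + F)/(F + F))/(-142 + 188))/3 = -5/3 + ((-113 + (2*F)/((2*F)))/46)/3 = -5/3 + ((-113 + (2*F)*(1/(2*F)))*(1/46))/3 = -5/3 + ((-113 + 1)*(1/46))/3 = -5/3 + (-112*1/46)/3 = -5/3 + (⅓)*(-56/23) = -5/3 - 56/69 = -57/23)
-102026 + d(p(-11)) = -102026 - 57/23 = -2346655/23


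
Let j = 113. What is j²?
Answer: 12769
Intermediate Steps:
j² = 113² = 12769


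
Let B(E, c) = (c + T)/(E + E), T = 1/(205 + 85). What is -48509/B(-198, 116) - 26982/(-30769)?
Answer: 171408039369102/1035099929 ≈ 1.6560e+5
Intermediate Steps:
T = 1/290 ≈ 0.0034483
B(E, c) = (1/290 + c)/(2*E) (B(E, c) = (c + 1/290)/(E + E) = (1/290 + c)/((2*E)) = (1/290 + c)*(1/(2*E)) = (1/290 + c)/(2*E))
-48509/B(-198, 116) - 26982/(-30769) = -48509*(-114840/(1 + 290*116)) - 26982/(-30769) = -48509*(-114840/(1 + 33640)) - 26982*(-1/30769) = -48509/((1/580)*(-1/198)*33641) + 26982/30769 = -48509/(-33641/114840) + 26982/30769 = -48509*(-114840/33641) + 26982/30769 = 5570773560/33641 + 26982/30769 = 171408039369102/1035099929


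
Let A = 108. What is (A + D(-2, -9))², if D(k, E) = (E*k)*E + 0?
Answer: 2916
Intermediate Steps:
D(k, E) = k*E² (D(k, E) = k*E² + 0 = k*E²)
(A + D(-2, -9))² = (108 - 2*(-9)²)² = (108 - 2*81)² = (108 - 162)² = (-54)² = 2916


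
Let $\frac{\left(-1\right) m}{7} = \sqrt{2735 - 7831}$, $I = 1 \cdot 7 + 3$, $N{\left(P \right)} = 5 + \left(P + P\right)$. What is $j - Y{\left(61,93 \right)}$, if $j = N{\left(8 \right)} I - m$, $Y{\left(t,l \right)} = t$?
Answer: $149 + 98 i \sqrt{26} \approx 149.0 + 499.7 i$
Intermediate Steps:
$N{\left(P \right)} = 5 + 2 P$
$I = 10$ ($I = 7 + 3 = 10$)
$m = - 98 i \sqrt{26}$ ($m = - 7 \sqrt{2735 - 7831} = - 7 \sqrt{-5096} = - 7 \cdot 14 i \sqrt{26} = - 98 i \sqrt{26} \approx - 499.7 i$)
$j = 210 + 98 i \sqrt{26}$ ($j = \left(5 + 2 \cdot 8\right) 10 - - 98 i \sqrt{26} = \left(5 + 16\right) 10 + 98 i \sqrt{26} = 21 \cdot 10 + 98 i \sqrt{26} = 210 + 98 i \sqrt{26} \approx 210.0 + 499.7 i$)
$j - Y{\left(61,93 \right)} = \left(210 + 98 i \sqrt{26}\right) - 61 = 149 + 98 i \sqrt{26}$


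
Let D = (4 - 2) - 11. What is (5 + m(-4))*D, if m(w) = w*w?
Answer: -189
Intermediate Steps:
m(w) = w**2
D = -9 (D = 2 - 11 = -9)
(5 + m(-4))*D = (5 + (-4)**2)*(-9) = (5 + 16)*(-9) = 21*(-9) = -189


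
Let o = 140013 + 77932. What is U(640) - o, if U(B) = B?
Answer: -217305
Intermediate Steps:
o = 217945
U(640) - o = 640 - 1*217945 = 640 - 217945 = -217305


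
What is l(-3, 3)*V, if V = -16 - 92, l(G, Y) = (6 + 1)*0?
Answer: 0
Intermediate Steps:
l(G, Y) = 0 (l(G, Y) = 7*0 = 0)
V = -108
l(-3, 3)*V = 0*(-108) = 0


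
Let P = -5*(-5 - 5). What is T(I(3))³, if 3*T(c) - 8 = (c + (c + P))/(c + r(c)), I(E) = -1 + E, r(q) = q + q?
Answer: 4913/27 ≈ 181.96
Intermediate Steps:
r(q) = 2*q
P = 50 (P = -5*(-10) = 50)
T(c) = 8/3 + (50 + 2*c)/(9*c) (T(c) = 8/3 + ((c + (c + 50))/(c + 2*c))/3 = 8/3 + ((c + (50 + c))/((3*c)))/3 = 8/3 + ((50 + 2*c)*(1/(3*c)))/3 = 8/3 + ((50 + 2*c)/(3*c))/3 = 8/3 + (50 + 2*c)/(9*c))
T(I(3))³ = (2*(25 + 13*(-1 + 3))/(9*(-1 + 3)))³ = ((2/9)*(25 + 13*2)/2)³ = ((2/9)*(½)*(25 + 26))³ = ((2/9)*(½)*51)³ = (17/3)³ = 4913/27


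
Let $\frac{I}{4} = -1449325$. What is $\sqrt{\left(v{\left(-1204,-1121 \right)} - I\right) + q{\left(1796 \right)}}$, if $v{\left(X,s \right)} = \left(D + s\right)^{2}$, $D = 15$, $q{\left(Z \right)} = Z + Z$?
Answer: $16 \sqrt{27438} \approx 2650.3$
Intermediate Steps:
$q{\left(Z \right)} = 2 Z$
$I = -5797300$ ($I = 4 \left(-1449325\right) = -5797300$)
$v{\left(X,s \right)} = \left(15 + s\right)^{2}$
$\sqrt{\left(v{\left(-1204,-1121 \right)} - I\right) + q{\left(1796 \right)}} = \sqrt{\left(\left(15 - 1121\right)^{2} - -5797300\right) + 2 \cdot 1796} = \sqrt{\left(\left(-1106\right)^{2} + 5797300\right) + 3592} = \sqrt{\left(1223236 + 5797300\right) + 3592} = \sqrt{7020536 + 3592} = \sqrt{7024128} = 16 \sqrt{27438}$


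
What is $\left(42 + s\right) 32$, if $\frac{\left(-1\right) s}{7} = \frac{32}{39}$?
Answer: $\frac{45248}{39} \approx 1160.2$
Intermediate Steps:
$s = - \frac{224}{39}$ ($s = - 7 \cdot \frac{32}{39} = - 7 \cdot 32 \cdot \frac{1}{39} = \left(-7\right) \frac{32}{39} = - \frac{224}{39} \approx -5.7436$)
$\left(42 + s\right) 32 = \left(42 - \frac{224}{39}\right) 32 = \frac{1414}{39} \cdot 32 = \frac{45248}{39}$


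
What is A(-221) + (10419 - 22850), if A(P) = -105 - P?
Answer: -12315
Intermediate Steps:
A(-221) + (10419 - 22850) = (-105 - 1*(-221)) + (10419 - 22850) = (-105 + 221) - 12431 = 116 - 12431 = -12315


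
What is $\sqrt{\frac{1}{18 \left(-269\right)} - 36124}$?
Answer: $\frac{7 i \sqrt{1920466858}}{1614} \approx 190.06 i$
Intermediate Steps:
$\sqrt{\frac{1}{18 \left(-269\right)} - 36124} = \sqrt{\frac{1}{-4842} - 36124} = \sqrt{- \frac{1}{4842} - 36124} = \sqrt{- \frac{174912409}{4842}} = \frac{7 i \sqrt{1920466858}}{1614}$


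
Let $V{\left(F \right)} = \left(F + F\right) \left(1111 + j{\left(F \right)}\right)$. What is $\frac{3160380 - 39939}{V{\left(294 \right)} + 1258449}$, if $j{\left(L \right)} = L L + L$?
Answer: $\frac{1040147}{17636319} \approx 0.058978$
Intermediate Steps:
$j{\left(L \right)} = L + L^{2}$ ($j{\left(L \right)} = L^{2} + L = L + L^{2}$)
$V{\left(F \right)} = 2 F \left(1111 + F \left(1 + F\right)\right)$ ($V{\left(F \right)} = \left(F + F\right) \left(1111 + F \left(1 + F\right)\right) = 2 F \left(1111 + F \left(1 + F\right)\right)$)
$\frac{3160380 - 39939}{V{\left(294 \right)} + 1258449} = \frac{3160380 - 39939}{2 \cdot 294 \left(1111 + 294 \left(1 + 294\right)\right) + 1258449} = \frac{3120441}{2 \cdot 294 \left(1111 + 294 \cdot 295\right) + 1258449} = \frac{3120441}{2 \cdot 294 \left(1111 + 86730\right) + 1258449} = \frac{3120441}{2 \cdot 294 \cdot 87841 + 1258449} = \frac{3120441}{51650508 + 1258449} = \frac{3120441}{52908957} = 3120441 \cdot \frac{1}{52908957} = \frac{1040147}{17636319}$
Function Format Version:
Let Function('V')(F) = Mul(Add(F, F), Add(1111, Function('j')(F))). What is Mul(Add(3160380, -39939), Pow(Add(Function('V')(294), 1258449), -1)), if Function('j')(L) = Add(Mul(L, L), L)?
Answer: Rational(1040147, 17636319) ≈ 0.058978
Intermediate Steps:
Function('j')(L) = Add(L, Pow(L, 2)) (Function('j')(L) = Add(Pow(L, 2), L) = Add(L, Pow(L, 2)))
Function('V')(F) = Mul(2, F, Add(1111, Mul(F, Add(1, F)))) (Function('V')(F) = Mul(Add(F, F), Add(1111, Mul(F, Add(1, F)))) = Mul(Mul(2, F), Add(1111, Mul(F, Add(1, F)))) = Mul(2, F, Add(1111, Mul(F, Add(1, F)))))
Mul(Add(3160380, -39939), Pow(Add(Function('V')(294), 1258449), -1)) = Mul(Add(3160380, -39939), Pow(Add(Mul(2, 294, Add(1111, Mul(294, Add(1, 294)))), 1258449), -1)) = Mul(3120441, Pow(Add(Mul(2, 294, Add(1111, Mul(294, 295))), 1258449), -1)) = Mul(3120441, Pow(Add(Mul(2, 294, Add(1111, 86730)), 1258449), -1)) = Mul(3120441, Pow(Add(Mul(2, 294, 87841), 1258449), -1)) = Mul(3120441, Pow(Add(51650508, 1258449), -1)) = Mul(3120441, Pow(52908957, -1)) = Mul(3120441, Rational(1, 52908957)) = Rational(1040147, 17636319)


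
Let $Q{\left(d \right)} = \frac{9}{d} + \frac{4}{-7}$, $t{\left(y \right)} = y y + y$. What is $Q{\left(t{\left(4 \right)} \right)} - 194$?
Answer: $- \frac{27177}{140} \approx -194.12$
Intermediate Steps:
$t{\left(y \right)} = y + y^{2}$ ($t{\left(y \right)} = y^{2} + y = y + y^{2}$)
$Q{\left(d \right)} = - \frac{4}{7} + \frac{9}{d}$ ($Q{\left(d \right)} = \frac{9}{d} + 4 \left(- \frac{1}{7}\right) = \frac{9}{d} - \frac{4}{7} = - \frac{4}{7} + \frac{9}{d}$)
$Q{\left(t{\left(4 \right)} \right)} - 194 = \left(- \frac{4}{7} + \frac{9}{4 \left(1 + 4\right)}\right) - 194 = \left(- \frac{4}{7} + \frac{9}{4 \cdot 5}\right) - 194 = \left(- \frac{4}{7} + \frac{9}{20}\right) - 194 = - \frac{17}{140} - 194 = - \frac{27177}{140}$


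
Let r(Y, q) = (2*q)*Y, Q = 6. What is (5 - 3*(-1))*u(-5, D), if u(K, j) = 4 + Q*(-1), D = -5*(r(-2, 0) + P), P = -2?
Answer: -16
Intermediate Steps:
r(Y, q) = 2*Y*q
D = 10 (D = -5*(2*(-2)*0 - 2) = -5*(0 - 2) = -5*(-2) = 10)
u(K, j) = -2 (u(K, j) = 4 + 6*(-1) = 4 - 6 = -2)
(5 - 3*(-1))*u(-5, D) = (5 - 3*(-1))*(-2) = (5 + 3)*(-2) = 8*(-2) = -16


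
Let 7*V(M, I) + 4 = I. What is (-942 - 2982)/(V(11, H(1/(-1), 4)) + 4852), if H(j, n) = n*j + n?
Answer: -2289/2830 ≈ -0.80883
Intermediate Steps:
H(j, n) = n + j*n (H(j, n) = j*n + n = n + j*n)
V(M, I) = -4/7 + I/7
(-942 - 2982)/(V(11, H(1/(-1), 4)) + 4852) = (-942 - 2982)/((-4/7 + (4*(1 + 1/(-1)))/7) + 4852) = -3924/((-4/7 + (4*(1 - 1))/7) + 4852) = -3924/((-4/7 + (4*0)/7) + 4852) = -3924/((-4/7 + (⅐)*0) + 4852) = -3924/((-4/7 + 0) + 4852) = -3924/(-4/7 + 4852) = -3924/33960/7 = -3924*7/33960 = -2289/2830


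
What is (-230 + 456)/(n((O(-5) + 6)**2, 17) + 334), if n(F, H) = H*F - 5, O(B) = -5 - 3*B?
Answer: 226/4681 ≈ 0.048280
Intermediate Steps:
n(F, H) = -5 + F*H (n(F, H) = F*H - 5 = -5 + F*H)
(-230 + 456)/(n((O(-5) + 6)**2, 17) + 334) = (-230 + 456)/((-5 + ((-5 - 3*(-5)) + 6)**2*17) + 334) = 226/((-5 + ((-5 + 15) + 6)**2*17) + 334) = 226/((-5 + (10 + 6)**2*17) + 334) = 226/((-5 + 16**2*17) + 334) = 226/((-5 + 256*17) + 334) = 226/((-5 + 4352) + 334) = 226/(4347 + 334) = 226/4681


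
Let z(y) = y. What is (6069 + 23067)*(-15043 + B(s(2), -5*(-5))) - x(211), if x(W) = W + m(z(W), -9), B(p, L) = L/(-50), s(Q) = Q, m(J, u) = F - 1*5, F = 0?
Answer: -438307622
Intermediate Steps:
m(J, u) = -5 (m(J, u) = 0 - 1*5 = 0 - 5 = -5)
B(p, L) = -L/50 (B(p, L) = L*(-1/50) = -L/50)
x(W) = -5 + W (x(W) = W - 5 = -5 + W)
(6069 + 23067)*(-15043 + B(s(2), -5*(-5))) - x(211) = (6069 + 23067)*(-15043 - (-1)*(-5)/10) - (-5 + 211) = 29136*(-15043 - 1/50*25) - 1*206 = 29136*(-15043 - ½) - 206 = 29136*(-30087/2) - 206 = -438307416 - 206 = -438307622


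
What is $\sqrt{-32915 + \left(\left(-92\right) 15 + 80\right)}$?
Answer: $i \sqrt{34215} \approx 184.97 i$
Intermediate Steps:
$\sqrt{-32915 + \left(\left(-92\right) 15 + 80\right)} = \sqrt{-32915 + \left(-1380 + 80\right)} = \sqrt{-32915 - 1300} = \sqrt{-34215} = i \sqrt{34215}$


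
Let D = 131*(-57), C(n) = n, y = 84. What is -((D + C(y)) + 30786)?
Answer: -23403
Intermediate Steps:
D = -7467
-((D + C(y)) + 30786) = -((-7467 + 84) + 30786) = -(-7383 + 30786) = -1*23403 = -23403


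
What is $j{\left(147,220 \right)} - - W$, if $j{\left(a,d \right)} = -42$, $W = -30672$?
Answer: $-30714$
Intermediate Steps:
$j{\left(147,220 \right)} - - W = -42 - \left(-1\right) \left(-30672\right) = -42 - 30672 = -30714$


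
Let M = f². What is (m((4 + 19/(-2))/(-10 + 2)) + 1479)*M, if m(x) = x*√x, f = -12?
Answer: 212976 + 99*√11/4 ≈ 2.1306e+5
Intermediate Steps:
M = 144 (M = (-12)² = 144)
m(x) = x^(3/2)
(m((4 + 19/(-2))/(-10 + 2)) + 1479)*M = (((4 + 19/(-2))/(-10 + 2))^(3/2) + 1479)*144 = (((4 + 19*(-½))/(-8))^(3/2) + 1479)*144 = (((4 - 19/2)*(-⅛))^(3/2) + 1479)*144 = ((-11/2*(-⅛))^(3/2) + 1479)*144 = ((11/16)^(3/2) + 1479)*144 = (11*√11/64 + 1479)*144 = (1479 + 11*√11/64)*144 = 212976 + 99*√11/4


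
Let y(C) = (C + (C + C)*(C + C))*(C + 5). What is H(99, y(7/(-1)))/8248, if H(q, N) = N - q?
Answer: -477/8248 ≈ -0.057832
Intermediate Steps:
y(C) = (5 + C)*(C + 4*C²) (y(C) = (C + (2*C)*(2*C))*(5 + C) = (C + 4*C²)*(5 + C) = (5 + C)*(C + 4*C²))
H(99, y(7/(-1)))/8248 = ((7/(-1))*(5 + 4*(7/(-1))² + 21*(7/(-1))) - 1*99)/8248 = ((7*(-1))*(5 + 4*(7*(-1))² + 21*(7*(-1))) - 99)*(1/8248) = (-7*(5 + 4*(-7)² + 21*(-7)) - 99)*(1/8248) = (-7*(5 + 4*49 - 147) - 99)*(1/8248) = (-7*(5 + 196 - 147) - 99)*(1/8248) = (-7*54 - 99)*(1/8248) = (-378 - 99)*(1/8248) = -477*1/8248 = -477/8248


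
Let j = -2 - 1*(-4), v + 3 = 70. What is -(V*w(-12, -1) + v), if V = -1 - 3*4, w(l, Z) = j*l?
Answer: -379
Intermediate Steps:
v = 67 (v = -3 + 70 = 67)
j = 2 (j = -2 + 4 = 2)
w(l, Z) = 2*l
V = -13 (V = -1 - 12 = -13)
-(V*w(-12, -1) + v) = -(-26*(-12) + 67) = -(-13*(-24) + 67) = -(312 + 67) = -1*379 = -379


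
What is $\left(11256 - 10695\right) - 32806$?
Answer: $-32245$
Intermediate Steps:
$\left(11256 - 10695\right) - 32806 = 561 - 32806 = -32245$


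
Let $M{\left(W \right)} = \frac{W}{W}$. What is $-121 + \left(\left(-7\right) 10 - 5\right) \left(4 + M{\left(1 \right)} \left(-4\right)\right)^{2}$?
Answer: $-121$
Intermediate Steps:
$M{\left(W \right)} = 1$
$-121 + \left(\left(-7\right) 10 - 5\right) \left(4 + M{\left(1 \right)} \left(-4\right)\right)^{2} = -121 + \left(\left(-7\right) 10 - 5\right) \left(4 + 1 \left(-4\right)\right)^{2} = -121 + \left(-70 - 5\right) \left(4 - 4\right)^{2} = -121 - 75 \cdot 0^{2} = -121 - 0 = -121 + 0 = -121$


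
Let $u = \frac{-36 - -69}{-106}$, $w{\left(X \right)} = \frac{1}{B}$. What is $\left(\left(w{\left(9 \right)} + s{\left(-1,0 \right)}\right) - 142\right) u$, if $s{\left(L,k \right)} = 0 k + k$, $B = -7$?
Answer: $\frac{32835}{742} \approx 44.252$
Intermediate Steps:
$s{\left(L,k \right)} = k$ ($s{\left(L,k \right)} = 0 + k = k$)
$w{\left(X \right)} = - \frac{1}{7}$ ($w{\left(X \right)} = \frac{1}{-7} = - \frac{1}{7}$)
$u = - \frac{33}{106}$ ($u = \left(-36 + 69\right) \left(- \frac{1}{106}\right) = 33 \left(- \frac{1}{106}\right) = - \frac{33}{106} \approx -0.31132$)
$\left(\left(w{\left(9 \right)} + s{\left(-1,0 \right)}\right) - 142\right) u = \left(\left(- \frac{1}{7} + 0\right) - 142\right) \left(- \frac{33}{106}\right) = \left(- \frac{1}{7} - 142\right) \left(- \frac{33}{106}\right) = \left(- \frac{995}{7}\right) \left(- \frac{33}{106}\right) = \frac{32835}{742}$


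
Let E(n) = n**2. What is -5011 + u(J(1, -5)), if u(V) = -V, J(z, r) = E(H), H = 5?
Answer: -5036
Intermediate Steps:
J(z, r) = 25 (J(z, r) = 5**2 = 25)
-5011 + u(J(1, -5)) = -5011 - 1*25 = -5011 - 25 = -5036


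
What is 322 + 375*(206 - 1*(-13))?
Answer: 82447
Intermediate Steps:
322 + 375*(206 - 1*(-13)) = 322 + 375*(206 + 13) = 322 + 375*219 = 322 + 82125 = 82447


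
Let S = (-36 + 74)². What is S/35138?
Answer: 722/17569 ≈ 0.041095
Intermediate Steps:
S = 1444 (S = 38² = 1444)
S/35138 = 1444/35138 = 1444*(1/35138) = 722/17569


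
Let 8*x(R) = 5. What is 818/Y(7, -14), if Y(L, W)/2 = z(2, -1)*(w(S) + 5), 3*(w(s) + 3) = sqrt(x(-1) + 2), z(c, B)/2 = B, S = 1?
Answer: -9816/89 + 409*sqrt(42)/89 ≈ -80.510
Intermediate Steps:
z(c, B) = 2*B
x(R) = 5/8 (x(R) = (1/8)*5 = 5/8)
w(s) = -3 + sqrt(42)/12 (w(s) = -3 + sqrt(5/8 + 2)/3 = -3 + sqrt(21/8)/3 = -3 + (sqrt(42)/4)/3 = -3 + sqrt(42)/12)
Y(L, W) = -8 - sqrt(42)/3 (Y(L, W) = 2*((2*(-1))*((-3 + sqrt(42)/12) + 5)) = 2*(-2*(2 + sqrt(42)/12)) = 2*(-4 - sqrt(42)/6) = -8 - sqrt(42)/3)
818/Y(7, -14) = 818/(-8 - sqrt(42)/3)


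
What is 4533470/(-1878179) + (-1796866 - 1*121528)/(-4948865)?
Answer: -18832443687024/9294854316835 ≈ -2.0261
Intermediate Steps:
4533470/(-1878179) + (-1796866 - 1*121528)/(-4948865) = 4533470*(-1/1878179) + (-1796866 - 121528)*(-1/4948865) = -4533470/1878179 - 1918394*(-1/4948865) = -4533470/1878179 + 1918394/4948865 = -18832443687024/9294854316835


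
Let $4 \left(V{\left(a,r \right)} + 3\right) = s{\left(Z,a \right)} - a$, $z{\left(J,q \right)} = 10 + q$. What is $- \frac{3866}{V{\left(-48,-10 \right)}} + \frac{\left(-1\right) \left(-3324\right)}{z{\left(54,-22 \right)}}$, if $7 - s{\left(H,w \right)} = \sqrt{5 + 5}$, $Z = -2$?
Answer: $- \frac{1174355}{1839} - \frac{15464 \sqrt{10}}{1839} \approx -665.17$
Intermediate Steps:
$s{\left(H,w \right)} = 7 - \sqrt{10}$ ($s{\left(H,w \right)} = 7 - \sqrt{5 + 5} = 7 - \sqrt{10}$)
$V{\left(a,r \right)} = - \frac{5}{4} - \frac{a}{4} - \frac{\sqrt{10}}{4}$ ($V{\left(a,r \right)} = -3 + \frac{\left(7 - \sqrt{10}\right) - a}{4} = -3 + \frac{7 - a - \sqrt{10}}{4} = -3 - \left(- \frac{7}{4} + \frac{a}{4} + \frac{\sqrt{10}}{4}\right) = - \frac{5}{4} - \frac{a}{4} - \frac{\sqrt{10}}{4}$)
$- \frac{3866}{V{\left(-48,-10 \right)}} + \frac{\left(-1\right) \left(-3324\right)}{z{\left(54,-22 \right)}} = - \frac{3866}{- \frac{5}{4} - -12 - \frac{\sqrt{10}}{4}} + \frac{\left(-1\right) \left(-3324\right)}{10 - 22} = - \frac{3866}{- \frac{5}{4} + 12 - \frac{\sqrt{10}}{4}} + \frac{3324}{-12} = - \frac{3866}{\frac{43}{4} - \frac{\sqrt{10}}{4}} + 3324 \left(- \frac{1}{12}\right) = - \frac{3866}{\frac{43}{4} - \frac{\sqrt{10}}{4}} - 277 = -277 - \frac{3866}{\frac{43}{4} - \frac{\sqrt{10}}{4}}$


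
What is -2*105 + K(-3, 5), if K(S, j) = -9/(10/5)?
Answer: -429/2 ≈ -214.50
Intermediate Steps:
K(S, j) = -9/2 (K(S, j) = -9/(10*(1/5)) = -9/2)
-2*105 + K(-3, 5) = -2*105 - 9/2 = -210 - 9/2 = -429/2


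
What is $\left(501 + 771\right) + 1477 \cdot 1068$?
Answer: $1578708$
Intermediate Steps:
$\left(501 + 771\right) + 1477 \cdot 1068 = 1272 + 1577436 = 1578708$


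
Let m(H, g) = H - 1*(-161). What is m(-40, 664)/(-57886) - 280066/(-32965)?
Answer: 16207911711/1908211990 ≈ 8.4938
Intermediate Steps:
m(H, g) = 161 + H (m(H, g) = H + 161 = 161 + H)
m(-40, 664)/(-57886) - 280066/(-32965) = (161 - 40)/(-57886) - 280066/(-32965) = 121*(-1/57886) - 280066*(-1/32965) = -121/57886 + 280066/32965 = 16207911711/1908211990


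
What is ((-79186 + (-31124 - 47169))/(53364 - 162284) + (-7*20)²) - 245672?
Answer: -3517657823/15560 ≈ -2.2607e+5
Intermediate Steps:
((-79186 + (-31124 - 47169))/(53364 - 162284) + (-7*20)²) - 245672 = ((-79186 - 78293)/(-108920) + (-140)²) - 245672 = (-157479*(-1/108920) + 19600) - 245672 = (22497/15560 + 19600) - 245672 = 304998497/15560 - 245672 = -3517657823/15560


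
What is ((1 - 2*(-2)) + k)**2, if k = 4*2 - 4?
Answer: 81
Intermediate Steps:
k = 4 (k = 8 - 4 = 4)
((1 - 2*(-2)) + k)**2 = ((1 - 2*(-2)) + 4)**2 = ((1 + 4) + 4)**2 = (5 + 4)**2 = 9**2 = 81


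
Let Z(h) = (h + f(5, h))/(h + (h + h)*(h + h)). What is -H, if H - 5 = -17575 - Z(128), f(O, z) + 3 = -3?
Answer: 576858301/32832 ≈ 17570.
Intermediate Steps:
f(O, z) = -6 (f(O, z) = -3 - 3 = -6)
Z(h) = (-6 + h)/(h + 4*h**2) (Z(h) = (h - 6)/(h + (h + h)*(h + h)) = (-6 + h)/(h + (2*h)*(2*h)) = (-6 + h)/(h + 4*h**2))
H = -576858301/32832 (H = 5 + (-17575 - (-6 + 128)/(128*(1 + 4*128))) = 5 + (-17575 - 122/(128*(1 + 512))) = 5 + (-17575 - 122/(128*513)) = 5 + (-17575 - 1*61/32832) = 5 + (-17575 - 61/32832) = 5 - 577022461/32832 = -576858301/32832 ≈ -17570.)
-H = -1*(-576858301/32832) = 576858301/32832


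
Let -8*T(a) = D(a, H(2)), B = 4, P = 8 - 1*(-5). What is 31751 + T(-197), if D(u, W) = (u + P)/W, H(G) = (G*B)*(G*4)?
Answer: 2032087/64 ≈ 31751.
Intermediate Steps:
P = 13 (P = 8 + 5 = 13)
H(G) = 16*G² (H(G) = (G*4)*(G*4) = (4*G)*(4*G) = 16*G²)
D(u, W) = (13 + u)/W (D(u, W) = (u + 13)/W = (13 + u)/W)
T(a) = -13/512 - a/512 (T(a) = -(13 + a)/(8*(16*2²)) = -(13 + a)/(8*(16*4)) = -(13 + a)/(8*64) = -(13 + a)/512 = -(13/64 + a/64)/8 = -13/512 - a/512)
31751 + T(-197) = 31751 + (-13/512 - 1/512*(-197)) = 31751 + (-13/512 + 197/512) = 31751 + 23/64 = 2032087/64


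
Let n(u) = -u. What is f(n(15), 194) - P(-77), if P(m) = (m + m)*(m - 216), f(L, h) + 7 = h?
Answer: -44935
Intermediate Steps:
f(L, h) = -7 + h
P(m) = 2*m*(-216 + m) (P(m) = (2*m)*(-216 + m) = 2*m*(-216 + m))
f(n(15), 194) - P(-77) = (-7 + 194) - 2*(-77)*(-216 - 77) = 187 - 2*(-77)*(-293) = 187 - 1*45122 = 187 - 45122 = -44935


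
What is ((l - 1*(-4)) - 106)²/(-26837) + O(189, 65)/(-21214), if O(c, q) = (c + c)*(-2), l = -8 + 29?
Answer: -59448141/284660059 ≈ -0.20884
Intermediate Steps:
l = 21
O(c, q) = -4*c (O(c, q) = (2*c)*(-2) = -4*c)
((l - 1*(-4)) - 106)²/(-26837) + O(189, 65)/(-21214) = ((21 - 1*(-4)) - 106)²/(-26837) - 4*189/(-21214) = ((21 + 4) - 106)²*(-1/26837) - 756*(-1/21214) = (25 - 106)²*(-1/26837) + 378/10607 = (-81)²*(-1/26837) + 378/10607 = 6561*(-1/26837) + 378/10607 = -6561/26837 + 378/10607 = -59448141/284660059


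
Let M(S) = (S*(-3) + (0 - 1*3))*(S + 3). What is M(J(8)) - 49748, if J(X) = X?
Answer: -50045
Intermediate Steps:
M(S) = (-3 - 3*S)*(3 + S) (M(S) = (-3*S + (0 - 3))*(3 + S) = (-3*S - 3)*(3 + S) = (-3 - 3*S)*(3 + S))
M(J(8)) - 49748 = (-9 - 12*8 - 3*8²) - 49748 = (-9 - 96 - 3*64) - 49748 = (-9 - 96 - 192) - 49748 = -297 - 49748 = -50045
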